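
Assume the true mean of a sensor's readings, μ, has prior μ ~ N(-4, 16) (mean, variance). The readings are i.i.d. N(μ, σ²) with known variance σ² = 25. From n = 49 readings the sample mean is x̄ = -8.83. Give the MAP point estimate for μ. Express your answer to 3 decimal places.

n = 49, x̄ = -8.83.
For a Normal prior and Normal likelihood with known variance, the posterior is Normal; its mode equals its mean, the precision-weighted average.
Prior precision 1/σ₀² = 1/16 = 0.0625; data precision n/σ² = 49/25 = 1.96.
μ̂ = (0.0625·(-4) + 1.96·(-8.83)) / (0.0625 + 1.96) = (-17.5568)/2.0225 = -175568/20225 ≈ -8.681.

μ̂_MAP = -8.681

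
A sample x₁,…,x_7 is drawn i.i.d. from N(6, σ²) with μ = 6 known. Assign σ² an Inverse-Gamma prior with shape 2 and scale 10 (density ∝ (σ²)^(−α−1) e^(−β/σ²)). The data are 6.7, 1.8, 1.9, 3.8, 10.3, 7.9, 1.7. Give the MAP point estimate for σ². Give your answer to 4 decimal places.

Sum of squared deviations about the known mean: SS = (6.7−6)² + (1.8−6)² + (1.9−6)² + (3.8−6)² + (10.3−6)² + (7.9−6)² + (1.7−6)² = 80.37.
The Normal likelihood contributes (σ²)^(−n/2) exp(−SS/(2σ²)), so the posterior is Inverse-Gamma(α + n/2, β + SS/2) = Inverse-Gamma(5.5, 50.185).
The mode of Inverse-Gamma(a, b) is b/(a+1) = 50.185/6.5 ≈ 7.7208.

σ̂²_MAP = 7.7208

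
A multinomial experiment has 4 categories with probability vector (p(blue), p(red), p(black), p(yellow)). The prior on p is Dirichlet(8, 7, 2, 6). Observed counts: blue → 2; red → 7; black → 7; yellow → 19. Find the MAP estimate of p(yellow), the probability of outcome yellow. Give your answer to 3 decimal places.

MAP estimate of p(yellow) = 0.444

The posterior is Dirichlet(αᵢ + nᵢ) = Dirichlet(10, 14, 9, 25).
For a Dirichlet(a₁,…,a_K) with all aᵢ > 1, the mode has j-th component (aⱼ − 1)/(Σaᵢ − K).
Here Σaᵢ = 58 and K = 4, so p(yellow) = (25 − 1)/(58 − 4) = 24/54 ≈ 0.444.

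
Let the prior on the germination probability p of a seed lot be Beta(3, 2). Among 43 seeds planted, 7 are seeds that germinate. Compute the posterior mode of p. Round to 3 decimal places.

p̂_MAP = 0.196

Prior: Beta(3, 2).
Data: 7 successes in 43 trials. The binomial likelihood contributes p^7(1−p)^36, so the posterior is Beta(3+7, 2+36) = Beta(10, 38).
For Beta(a, b) with a, b > 1 the mode is (a−1)/(a+b−2) = 9/46 ≈ 0.196.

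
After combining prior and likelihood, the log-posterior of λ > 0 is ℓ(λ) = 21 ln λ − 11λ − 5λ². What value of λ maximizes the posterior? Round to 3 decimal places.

λ̂_MAP = 1.000

ℓ'(λ) = 21/λ − 11 − 10λ. Setting this to zero and multiplying by λ: 10λ² + 11λ − 21 = 0.
λ = (−11 + √(11² + 4·10·21)) / (2·10) = (−11 + √961) / 20 = (−11 + 31)/20 = 1.
ℓ''(λ) = −21/λ² − 10 < 0, confirming a maximum.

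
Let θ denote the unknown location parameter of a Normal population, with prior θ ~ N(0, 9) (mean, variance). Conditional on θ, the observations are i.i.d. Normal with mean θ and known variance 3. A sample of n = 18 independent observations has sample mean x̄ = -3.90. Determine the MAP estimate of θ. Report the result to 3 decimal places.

n = 18, x̄ = -3.90.
For a Normal prior and Normal likelihood with known variance, the posterior is Normal; its mode equals its mean, the precision-weighted average.
Prior precision 1/σ₀² = 1/9; data precision n/σ² = 18/3 = 6.
θ̂ = ((1/9)·0 + 6·(-3.9)) / (1/9 + 6) = (-23.4)/(55/9) = -1053/275 ≈ -3.829.

θ̂_MAP = -3.829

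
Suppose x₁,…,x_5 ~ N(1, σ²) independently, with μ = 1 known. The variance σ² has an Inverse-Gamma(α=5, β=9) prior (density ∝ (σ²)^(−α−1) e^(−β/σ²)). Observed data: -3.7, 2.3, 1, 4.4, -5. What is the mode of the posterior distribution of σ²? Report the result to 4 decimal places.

σ̂²_MAP = 5.2553

Sum of squared deviations about the known mean: SS = (-3.7−1)² + (2.3−1)² + (1−1)² + (4.4−1)² + (-5−1)² = 71.34.
The Normal likelihood contributes (σ²)^(−n/2) exp(−SS/(2σ²)), so the posterior is Inverse-Gamma(α + n/2, β + SS/2) = Inverse-Gamma(7.5, 44.67).
The mode of Inverse-Gamma(a, b) is b/(a+1) = 44.67/8.5 ≈ 5.2553.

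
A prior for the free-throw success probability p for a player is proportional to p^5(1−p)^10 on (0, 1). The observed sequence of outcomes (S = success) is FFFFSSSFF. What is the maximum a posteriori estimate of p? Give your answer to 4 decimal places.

p̂_MAP = 0.3333

The prior density ∝ p^5(1−p)^10 is the kernel of Beta(6, 11).
Data: 3 successes in 9 trials (from the sequence). The binomial likelihood contributes p^3(1−p)^6, so the posterior is Beta(6+3, 11+6) = Beta(9, 17).
For Beta(a, b) with a, b > 1 the mode is (a−1)/(a+b−2) = 8/24 ≈ 0.3333.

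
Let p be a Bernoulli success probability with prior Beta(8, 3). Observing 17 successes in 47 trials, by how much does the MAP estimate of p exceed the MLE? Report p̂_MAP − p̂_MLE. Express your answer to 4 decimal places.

Posterior is Beta(25, 33); MAP = (25−1)/(58−2) = 24/56 ≈ 0.42857.
MLE ignores the prior: p̂_MLE = k/n = 17/47 ≈ 0.36170.
Difference = 24/56 − 17/47 = 22/329 ≈ 0.0669.

MAP − MLE = 0.0669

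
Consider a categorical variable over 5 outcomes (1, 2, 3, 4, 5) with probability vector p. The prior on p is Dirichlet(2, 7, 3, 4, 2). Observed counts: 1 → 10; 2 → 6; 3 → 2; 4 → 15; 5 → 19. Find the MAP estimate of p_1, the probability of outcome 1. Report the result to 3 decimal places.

The posterior is Dirichlet(αᵢ + nᵢ) = Dirichlet(12, 13, 5, 19, 21).
For a Dirichlet(a₁,…,a_K) with all aᵢ > 1, the mode has j-th component (aⱼ − 1)/(Σaᵢ − K).
Here Σaᵢ = 70 and K = 5, so p_1 = (12 − 1)/(70 − 5) = 11/65 ≈ 0.169.

MAP estimate: 0.169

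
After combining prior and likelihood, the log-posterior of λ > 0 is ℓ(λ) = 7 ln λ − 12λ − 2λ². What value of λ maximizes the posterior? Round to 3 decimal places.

ℓ'(λ) = 7/λ − 12 − 4λ. Setting this to zero and multiplying by λ: 4λ² + 12λ − 7 = 0.
λ = (−12 + √(12² + 4·4·7)) / (2·4) = (−12 + √256) / 8 = (−12 + 16)/8 = 1/2.
ℓ''(λ) = −7/λ² − 4 < 0, confirming a maximum.

λ̂_MAP = 0.500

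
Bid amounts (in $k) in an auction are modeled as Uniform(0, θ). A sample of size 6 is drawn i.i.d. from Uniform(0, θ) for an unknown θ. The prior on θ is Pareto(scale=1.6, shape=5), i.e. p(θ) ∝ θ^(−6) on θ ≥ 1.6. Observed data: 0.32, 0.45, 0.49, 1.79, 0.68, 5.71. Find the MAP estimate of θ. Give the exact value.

The Uniform(0, θ) likelihood is θ^(−n) for θ ≥ max(xᵢ), zero otherwise. Here max(xᵢ) = 5.71.
Posterior ∝ θ^(−6) · θ^(−6) = θ^(−12) on θ ≥ max(1.6, 5.71) = 5.71.
This density is strictly decreasing in θ, so the posterior mode lies at the lower boundary of the support.

θ̂_MAP = 5.71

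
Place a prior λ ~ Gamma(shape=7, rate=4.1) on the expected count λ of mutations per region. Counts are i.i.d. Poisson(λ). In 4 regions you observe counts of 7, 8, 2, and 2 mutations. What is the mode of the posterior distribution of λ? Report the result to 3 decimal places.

λ̂_MAP = 3.086

Σxᵢ = 7+8+2+2 = 19, with n = 4.
Posterior ∝ λ^6e^(−4.1λ) · λ^19e^(−4λ) = λ^25e^(−8.1λ), i.e. Gamma(shape=26, rate=8.1).
The mode of a Gamma(a, b) with a ≥ 1 (shape–rate) is (a−1)/b = 25/8.1 ≈ 3.086.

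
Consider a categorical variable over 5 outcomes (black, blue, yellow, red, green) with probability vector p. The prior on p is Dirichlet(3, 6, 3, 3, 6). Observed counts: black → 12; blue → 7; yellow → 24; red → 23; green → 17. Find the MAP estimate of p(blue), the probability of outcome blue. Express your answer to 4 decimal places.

The posterior is Dirichlet(αᵢ + nᵢ) = Dirichlet(15, 13, 27, 26, 23).
For a Dirichlet(a₁,…,a_K) with all aᵢ > 1, the mode has j-th component (aⱼ − 1)/(Σaᵢ − K).
Here Σaᵢ = 104 and K = 5, so p(blue) = (13 − 1)/(104 − 5) = 12/99 ≈ 0.1212.

MAP estimate of p(blue) = 0.1212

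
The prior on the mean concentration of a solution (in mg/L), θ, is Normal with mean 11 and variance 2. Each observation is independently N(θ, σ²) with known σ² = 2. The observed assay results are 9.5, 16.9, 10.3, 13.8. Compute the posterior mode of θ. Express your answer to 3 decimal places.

θ̂_MAP = 12.300

n = 4; x̄ = (9.5 + 16.9 + 10.3 + 13.8)/4 = 50.5/4 = 12.625.
For a Normal prior and Normal likelihood with known variance, the posterior is Normal; its mode equals its mean, the precision-weighted average.
Prior precision 1/σ₀² = 1/2 = 0.5; data precision n/σ² = 4/2 = 2.
θ̂ = (0.5·11 + 2·12.625) / (0.5 + 2) = 30.75/2.5 = 12.300.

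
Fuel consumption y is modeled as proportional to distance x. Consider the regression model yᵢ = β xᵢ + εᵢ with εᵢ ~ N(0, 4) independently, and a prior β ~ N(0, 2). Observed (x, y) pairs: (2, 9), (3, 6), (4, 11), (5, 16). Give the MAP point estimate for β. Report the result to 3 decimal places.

log p(β | y) = −Σ(yᵢ − βxᵢ)²/(2·4) − β²/(2·2) + const.
Setting the derivative to zero: Σxᵢ(yᵢ − βxᵢ)/4 − β/2 = 0, so β = Σxᵢyᵢ / (Σxᵢ² + σ²/τ²).
Σxᵢyᵢ = 2·9 + 3·6 + 4·11 + 5·16 = 160; Σxᵢ² = 54; σ²/τ² = 2.
β̂_MAP = 160 / (54 + 2) = 160/56 ≈ 2.857.

β̂_MAP = 2.857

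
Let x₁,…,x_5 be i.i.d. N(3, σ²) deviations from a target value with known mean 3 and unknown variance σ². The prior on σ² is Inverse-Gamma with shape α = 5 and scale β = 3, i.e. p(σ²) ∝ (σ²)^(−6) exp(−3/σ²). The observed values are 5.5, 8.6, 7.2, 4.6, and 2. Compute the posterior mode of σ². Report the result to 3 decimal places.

σ̂²_MAP = 3.812

Sum of squared deviations about the known mean: SS = (5.5−3)² + (8.6−3)² + (7.2−3)² + (4.6−3)² + (2−3)² = 58.81.
The Normal likelihood contributes (σ²)^(−n/2) exp(−SS/(2σ²)), so the posterior is Inverse-Gamma(α + n/2, β + SS/2) = Inverse-Gamma(7.5, 32.405).
The mode of Inverse-Gamma(a, b) is b/(a+1) = 32.405/8.5 ≈ 3.812.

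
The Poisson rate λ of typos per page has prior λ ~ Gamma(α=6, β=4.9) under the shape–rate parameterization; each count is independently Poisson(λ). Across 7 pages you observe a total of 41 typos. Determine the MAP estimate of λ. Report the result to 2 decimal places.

λ̂_MAP = 3.87

Σxᵢ = 41, n = 7.
Posterior ∝ λ^5e^(−4.9λ) · λ^41e^(−7λ) = λ^46e^(−11.9λ), i.e. Gamma(shape=47, rate=11.9).
The mode of a Gamma(a, b) with a ≥ 1 (shape–rate) is (a−1)/b = 46/11.9 ≈ 3.87.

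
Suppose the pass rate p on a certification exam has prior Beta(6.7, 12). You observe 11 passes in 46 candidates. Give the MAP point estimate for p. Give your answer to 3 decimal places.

Prior: Beta(6.7, 12).
Data: 11 successes in 46 trials. The binomial likelihood contributes p^11(1−p)^35, so the posterior is Beta(6.7+11, 12+35) = Beta(17.7, 47).
For Beta(a, b) with a, b > 1 the mode is (a−1)/(a+b−2) = 16.7/62.7 ≈ 0.266.

p̂_MAP = 0.266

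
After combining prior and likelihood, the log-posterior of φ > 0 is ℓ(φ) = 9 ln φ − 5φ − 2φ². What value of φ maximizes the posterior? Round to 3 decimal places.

ℓ'(φ) = 9/φ − 5 − 4φ. Setting this to zero and multiplying by φ: 4φ² + 5φ − 9 = 0.
φ = (−5 + √(5² + 4·4·9)) / (2·4) = (−5 + √169) / 8 = (−5 + 13)/8 = 1.
ℓ''(φ) = −9/φ² − 4 < 0, confirming a maximum.

φ̂_MAP = 1.000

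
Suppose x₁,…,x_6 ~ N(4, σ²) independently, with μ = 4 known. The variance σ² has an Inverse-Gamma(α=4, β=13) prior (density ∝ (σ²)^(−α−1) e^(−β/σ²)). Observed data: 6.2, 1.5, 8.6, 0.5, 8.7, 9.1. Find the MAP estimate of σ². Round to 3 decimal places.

σ̂²_MAP = 7.413

Sum of squared deviations about the known mean: SS = (6.2−4)² + (1.5−4)² + (8.6−4)² + (0.5−4)² + (8.7−4)² + (9.1−4)² = 92.6.
The Normal likelihood contributes (σ²)^(−n/2) exp(−SS/(2σ²)), so the posterior is Inverse-Gamma(α + n/2, β + SS/2) = Inverse-Gamma(7, 59.3).
The mode of Inverse-Gamma(a, b) is b/(a+1) = 59.3/8 ≈ 7.413.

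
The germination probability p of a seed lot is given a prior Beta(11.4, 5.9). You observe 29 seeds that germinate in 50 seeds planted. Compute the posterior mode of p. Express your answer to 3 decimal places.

p̂_MAP = 0.603

Prior: Beta(11.4, 5.9).
Data: 29 successes in 50 trials. The binomial likelihood contributes p^29(1−p)^21, so the posterior is Beta(11.4+29, 5.9+21) = Beta(40.4, 26.9).
For Beta(a, b) with a, b > 1 the mode is (a−1)/(a+b−2) = 39.4/65.3 ≈ 0.603.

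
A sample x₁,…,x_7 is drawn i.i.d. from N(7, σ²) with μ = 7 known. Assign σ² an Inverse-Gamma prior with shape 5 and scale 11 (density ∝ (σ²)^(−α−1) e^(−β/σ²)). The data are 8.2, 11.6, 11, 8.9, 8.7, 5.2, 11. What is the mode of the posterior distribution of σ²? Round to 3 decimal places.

σ̂²_MAP = 4.544

Sum of squared deviations about the known mean: SS = (8.2−7)² + (11.6−7)² + (11−7)² + (8.9−7)² + (8.7−7)² + (5.2−7)² + (11−7)² = 64.34.
The Normal likelihood contributes (σ²)^(−n/2) exp(−SS/(2σ²)), so the posterior is Inverse-Gamma(α + n/2, β + SS/2) = Inverse-Gamma(8.5, 43.17).
The mode of Inverse-Gamma(a, b) is b/(a+1) = 43.17/9.5 ≈ 4.544.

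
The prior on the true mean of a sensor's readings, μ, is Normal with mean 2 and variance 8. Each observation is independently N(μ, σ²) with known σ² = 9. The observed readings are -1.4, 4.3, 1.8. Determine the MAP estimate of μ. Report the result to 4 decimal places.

n = 3; x̄ = ((-1.4) + 4.3 + 1.8)/3 = 4.7/3 = 47/30 ≈ 1.5667.
For a Normal prior and Normal likelihood with known variance, the posterior is Normal; its mode equals its mean, the precision-weighted average.
Prior precision 1/σ₀² = 1/8 = 0.125; data precision n/σ² = 3/9 = 1/3.
μ̂ = (0.125·2 + (1/3)·(47/30)) / (0.125 + 1/3) = (139/180)/(11/24) = 278/165 ≈ 1.6848.

μ̂_MAP = 1.6848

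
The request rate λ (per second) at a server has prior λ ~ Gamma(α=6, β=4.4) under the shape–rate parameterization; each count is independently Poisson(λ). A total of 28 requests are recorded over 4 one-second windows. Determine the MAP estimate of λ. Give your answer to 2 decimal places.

λ̂_MAP = 3.93

Σxᵢ = 28, n = 4.
Posterior ∝ λ^5e^(−4.4λ) · λ^28e^(−4λ) = λ^33e^(−8.4λ), i.e. Gamma(shape=34, rate=8.4).
The mode of a Gamma(a, b) with a ≥ 1 (shape–rate) is (a−1)/b = 33/8.4 ≈ 3.93.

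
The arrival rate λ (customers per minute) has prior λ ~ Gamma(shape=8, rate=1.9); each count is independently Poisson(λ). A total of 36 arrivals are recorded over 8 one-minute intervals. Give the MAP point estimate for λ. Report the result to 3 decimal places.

Σxᵢ = 36, n = 8.
Posterior ∝ λ^7e^(−1.9λ) · λ^36e^(−8λ) = λ^43e^(−9.9λ), i.e. Gamma(shape=44, rate=9.9).
The mode of a Gamma(a, b) with a ≥ 1 (shape–rate) is (a−1)/b = 43/9.9 ≈ 4.343.

λ̂_MAP = 4.343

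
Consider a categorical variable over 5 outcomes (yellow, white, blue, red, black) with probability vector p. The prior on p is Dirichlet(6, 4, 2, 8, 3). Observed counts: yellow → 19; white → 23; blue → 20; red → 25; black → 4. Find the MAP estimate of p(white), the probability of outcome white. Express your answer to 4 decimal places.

MAP estimate of p(white) = 0.2385

The posterior is Dirichlet(αᵢ + nᵢ) = Dirichlet(25, 27, 22, 33, 7).
For a Dirichlet(a₁,…,a_K) with all aᵢ > 1, the mode has j-th component (aⱼ − 1)/(Σaᵢ − K).
Here Σaᵢ = 114 and K = 5, so p(white) = (27 − 1)/(114 − 5) = 26/109 ≈ 0.2385.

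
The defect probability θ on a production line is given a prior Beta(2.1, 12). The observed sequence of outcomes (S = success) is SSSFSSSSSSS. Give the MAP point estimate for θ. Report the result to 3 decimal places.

θ̂_MAP = 0.481

Prior: Beta(2.1, 12).
Data: 10 successes in 11 trials (from the sequence). The binomial likelihood contributes θ^10(1−θ)^1, so the posterior is Beta(2.1+10, 12+1) = Beta(12.1, 13).
For Beta(a, b) with a, b > 1 the mode is (a−1)/(a+b−2) = 11.1/23.1 ≈ 0.481.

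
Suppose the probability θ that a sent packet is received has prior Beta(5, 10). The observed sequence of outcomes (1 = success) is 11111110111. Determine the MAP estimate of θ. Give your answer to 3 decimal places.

θ̂_MAP = 0.583

Prior: Beta(5, 10).
Data: 10 successes in 11 trials (from the sequence). The binomial likelihood contributes θ^10(1−θ)^1, so the posterior is Beta(5+10, 10+1) = Beta(15, 11).
For Beta(a, b) with a, b > 1 the mode is (a−1)/(a+b−2) = 14/24 ≈ 0.583.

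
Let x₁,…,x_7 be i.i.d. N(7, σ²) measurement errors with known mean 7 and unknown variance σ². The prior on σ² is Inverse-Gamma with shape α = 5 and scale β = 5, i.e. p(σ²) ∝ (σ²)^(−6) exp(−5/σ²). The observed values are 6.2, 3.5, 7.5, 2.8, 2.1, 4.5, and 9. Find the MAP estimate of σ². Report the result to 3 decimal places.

Sum of squared deviations about the known mean: SS = (6.2−7)² + (3.5−7)² + (7.5−7)² + (2.8−7)² + (2.1−7)² + (4.5−7)² + (9−7)² = 65.04.
The Normal likelihood contributes (σ²)^(−n/2) exp(−SS/(2σ²)), so the posterior is Inverse-Gamma(α + n/2, β + SS/2) = Inverse-Gamma(8.5, 37.52).
The mode of Inverse-Gamma(a, b) is b/(a+1) = 37.52/9.5 ≈ 3.949.

σ̂²_MAP = 3.949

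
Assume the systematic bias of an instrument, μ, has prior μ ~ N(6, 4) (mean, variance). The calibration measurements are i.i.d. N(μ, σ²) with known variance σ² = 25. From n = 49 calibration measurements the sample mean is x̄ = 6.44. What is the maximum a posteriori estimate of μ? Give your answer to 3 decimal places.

n = 49, x̄ = 6.44.
For a Normal prior and Normal likelihood with known variance, the posterior is Normal; its mode equals its mean, the precision-weighted average.
Prior precision 1/σ₀² = 1/4 = 0.25; data precision n/σ² = 49/25 = 1.96.
μ̂ = (0.25·6 + 1.96·6.44) / (0.25 + 1.96) = 14.1224/2.21 = 35306/5525 ≈ 6.390.

μ̂_MAP = 6.390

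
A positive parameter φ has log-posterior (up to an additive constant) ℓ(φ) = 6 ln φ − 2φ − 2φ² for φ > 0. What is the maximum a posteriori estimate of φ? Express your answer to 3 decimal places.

φ̂_MAP = 1.000

ℓ'(φ) = 6/φ − 2 − 4φ. Setting this to zero and multiplying by φ: 4φ² + 2φ − 6 = 0.
φ = (−2 + √(2² + 4·4·6)) / (2·4) = (−2 + √100) / 8 = (−2 + 10)/8 = 1.
ℓ''(φ) = −6/φ² − 4 < 0, confirming a maximum.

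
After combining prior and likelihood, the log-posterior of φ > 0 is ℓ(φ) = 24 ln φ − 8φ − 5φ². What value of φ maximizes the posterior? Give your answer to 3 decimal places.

ℓ'(φ) = 24/φ − 8 − 10φ. Setting this to zero and multiplying by φ: 10φ² + 8φ − 24 = 0.
φ = (−8 + √(8² + 4·10·24)) / (2·10) = (−8 + √1024) / 20 = (−8 + 32)/20 = 6/5.
ℓ''(φ) = −24/φ² − 10 < 0, confirming a maximum.

φ̂_MAP = 1.200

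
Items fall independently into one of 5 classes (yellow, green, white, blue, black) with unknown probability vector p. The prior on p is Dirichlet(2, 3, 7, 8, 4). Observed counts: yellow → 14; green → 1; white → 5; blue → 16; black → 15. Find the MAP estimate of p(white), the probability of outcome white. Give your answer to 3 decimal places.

MAP estimate of p(white) = 0.157

The posterior is Dirichlet(αᵢ + nᵢ) = Dirichlet(16, 4, 12, 24, 19).
For a Dirichlet(a₁,…,a_K) with all aᵢ > 1, the mode has j-th component (aⱼ − 1)/(Σaᵢ − K).
Here Σaᵢ = 75 and K = 5, so p(white) = (12 − 1)/(75 − 5) = 11/70 ≈ 0.157.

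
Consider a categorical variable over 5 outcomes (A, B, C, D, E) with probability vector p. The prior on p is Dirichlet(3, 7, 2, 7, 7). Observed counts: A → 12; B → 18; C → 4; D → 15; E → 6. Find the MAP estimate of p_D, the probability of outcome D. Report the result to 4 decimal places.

MAP estimate of p_D = 0.2763

The posterior is Dirichlet(αᵢ + nᵢ) = Dirichlet(15, 25, 6, 22, 13).
For a Dirichlet(a₁,…,a_K) with all aᵢ > 1, the mode has j-th component (aⱼ − 1)/(Σaᵢ − K).
Here Σaᵢ = 81 and K = 5, so p_D = (22 − 1)/(81 − 5) = 21/76 ≈ 0.2763.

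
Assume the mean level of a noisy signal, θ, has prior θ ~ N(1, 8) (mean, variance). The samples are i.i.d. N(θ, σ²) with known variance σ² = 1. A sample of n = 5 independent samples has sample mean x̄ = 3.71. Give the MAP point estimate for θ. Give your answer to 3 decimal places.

n = 5, x̄ = 3.71.
For a Normal prior and Normal likelihood with known variance, the posterior is Normal; its mode equals its mean, the precision-weighted average.
Prior precision 1/σ₀² = 1/8 = 0.125; data precision n/σ² = 5/1 = 5.
θ̂ = (0.125·1 + 5·3.71) / (0.125 + 5) = 18.675/5.125 = 747/205 ≈ 3.644.

θ̂_MAP = 3.644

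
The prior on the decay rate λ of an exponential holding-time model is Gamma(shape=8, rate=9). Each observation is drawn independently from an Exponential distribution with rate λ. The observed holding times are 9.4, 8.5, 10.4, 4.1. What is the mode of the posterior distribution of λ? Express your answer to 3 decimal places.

λ̂_MAP = 0.266

The Exponential(rate=λ) likelihood is ∝ λ^n e^(−λΣtᵢ). Here n = 4 and Σtᵢ = 9.4 + 8.5 + 10.4 + 4.1 = 32.4.
Posterior ∝ λ^7e^(−9λ) · λ^4e^(−32.4λ) = λ^11e^(−41.4λ), i.e. Gamma(12, 41.4).
Mode = (a−1)/b = 11/41.4 ≈ 0.266.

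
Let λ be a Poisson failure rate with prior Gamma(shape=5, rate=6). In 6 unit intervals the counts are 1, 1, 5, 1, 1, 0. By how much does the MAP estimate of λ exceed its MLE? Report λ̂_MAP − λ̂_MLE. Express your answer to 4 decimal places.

Σxᵢ = 9. Posterior is Gamma(14, 12); MAP = (14−1)/12 = 13/12 ≈ 1.08333.
MLE = x̄ = 9/6 ≈ 1.50000.
Difference = 13/12 − 9/6 = -5/12 ≈ -0.4167.

MAP − MLE = -0.4167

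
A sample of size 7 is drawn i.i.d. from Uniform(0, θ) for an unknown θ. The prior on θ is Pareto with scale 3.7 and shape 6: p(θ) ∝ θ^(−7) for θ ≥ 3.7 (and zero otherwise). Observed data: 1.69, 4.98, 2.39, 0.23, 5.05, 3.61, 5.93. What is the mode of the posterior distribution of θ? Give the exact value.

The Uniform(0, θ) likelihood is θ^(−n) for θ ≥ max(xᵢ), zero otherwise. Here max(xᵢ) = 5.93.
Posterior ∝ θ^(−7) · θ^(−7) = θ^(−14) on θ ≥ max(3.7, 5.93) = 5.93.
This density is strictly decreasing in θ, so the posterior mode lies at the lower boundary of the support.

θ̂_MAP = 5.93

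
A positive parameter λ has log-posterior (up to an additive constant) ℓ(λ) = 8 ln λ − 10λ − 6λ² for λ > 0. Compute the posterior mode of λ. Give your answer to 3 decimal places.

ℓ'(λ) = 8/λ − 10 − 12λ. Setting this to zero and multiplying by λ: 12λ² + 10λ − 8 = 0.
λ = (−10 + √(10² + 4·12·8)) / (2·12) = (−10 + √484) / 24 = (−10 + 22)/24 = 1/2.
ℓ''(λ) = −8/λ² − 12 < 0, confirming a maximum.

λ̂_MAP = 0.500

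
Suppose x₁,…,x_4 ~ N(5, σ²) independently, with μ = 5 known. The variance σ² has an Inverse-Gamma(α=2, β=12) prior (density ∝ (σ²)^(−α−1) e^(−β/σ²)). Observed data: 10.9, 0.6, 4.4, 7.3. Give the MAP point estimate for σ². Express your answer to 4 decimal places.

Sum of squared deviations about the known mean: SS = (10.9−5)² + (0.6−5)² + (4.4−5)² + (7.3−5)² = 59.82.
The Normal likelihood contributes (σ²)^(−n/2) exp(−SS/(2σ²)), so the posterior is Inverse-Gamma(α + n/2, β + SS/2) = Inverse-Gamma(4, 41.91).
The mode of Inverse-Gamma(a, b) is b/(a+1) = 41.91/5 ≈ 8.3820.

σ̂²_MAP = 8.3820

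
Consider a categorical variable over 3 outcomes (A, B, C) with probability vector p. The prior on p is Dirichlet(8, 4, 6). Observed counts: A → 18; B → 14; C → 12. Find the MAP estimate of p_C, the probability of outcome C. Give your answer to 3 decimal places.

MAP estimate of p_C = 0.288

The posterior is Dirichlet(αᵢ + nᵢ) = Dirichlet(26, 18, 18).
For a Dirichlet(a₁,…,a_K) with all aᵢ > 1, the mode has j-th component (aⱼ − 1)/(Σaᵢ − K).
Here Σaᵢ = 62 and K = 3, so p_C = (18 − 1)/(62 − 3) = 17/59 ≈ 0.288.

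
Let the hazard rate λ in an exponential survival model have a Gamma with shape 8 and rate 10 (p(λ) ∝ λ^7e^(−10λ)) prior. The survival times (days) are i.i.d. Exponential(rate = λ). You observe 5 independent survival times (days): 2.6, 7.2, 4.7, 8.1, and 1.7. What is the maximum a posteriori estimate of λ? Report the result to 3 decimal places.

The Exponential(rate=λ) likelihood is ∝ λ^n e^(−λΣtᵢ). Here n = 5 and Σtᵢ = 2.6 + 7.2 + 4.7 + 8.1 + 1.7 = 24.3.
Posterior ∝ λ^7e^(−10λ) · λ^5e^(−24.3λ) = λ^12e^(−34.3λ), i.e. Gamma(13, 34.3).
Mode = (a−1)/b = 12/34.3 ≈ 0.350.

λ̂_MAP = 0.350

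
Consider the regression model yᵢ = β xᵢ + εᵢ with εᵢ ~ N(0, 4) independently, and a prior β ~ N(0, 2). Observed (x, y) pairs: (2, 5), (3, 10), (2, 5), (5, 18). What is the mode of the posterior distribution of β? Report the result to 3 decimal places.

log p(β | y) = −Σ(yᵢ − βxᵢ)²/(2·4) − β²/(2·2) + const.
Setting the derivative to zero: Σxᵢ(yᵢ − βxᵢ)/4 − β/2 = 0, so β = Σxᵢyᵢ / (Σxᵢ² + σ²/τ²).
Σxᵢyᵢ = 2·5 + 3·10 + 2·5 + 5·18 = 140; Σxᵢ² = 42; σ²/τ² = 2.
β̂_MAP = 140 / (42 + 2) = 140/44 ≈ 3.182.

β̂_MAP = 3.182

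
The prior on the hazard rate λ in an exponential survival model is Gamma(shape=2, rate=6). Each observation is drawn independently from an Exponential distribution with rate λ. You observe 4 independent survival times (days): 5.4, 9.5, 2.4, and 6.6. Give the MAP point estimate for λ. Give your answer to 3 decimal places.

λ̂_MAP = 0.167

The Exponential(rate=λ) likelihood is ∝ λ^n e^(−λΣtᵢ). Here n = 4 and Σtᵢ = 5.4 + 9.5 + 2.4 + 6.6 = 23.9.
Posterior ∝ λe^(−6λ) · λ^4e^(−23.9λ) = λ^5e^(−29.9λ), i.e. Gamma(6, 29.9).
Mode = (a−1)/b = 5/29.9 ≈ 0.167.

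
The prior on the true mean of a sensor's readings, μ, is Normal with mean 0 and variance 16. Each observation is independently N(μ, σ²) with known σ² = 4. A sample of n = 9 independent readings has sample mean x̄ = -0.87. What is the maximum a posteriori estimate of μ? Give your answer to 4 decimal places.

n = 9, x̄ = -0.87.
For a Normal prior and Normal likelihood with known variance, the posterior is Normal; its mode equals its mean, the precision-weighted average.
Prior precision 1/σ₀² = 1/16 = 0.0625; data precision n/σ² = 9/4 = 2.25.
μ̂ = (0.0625·0 + 2.25·(-0.87)) / (0.0625 + 2.25) = (-1.9575)/2.3125 = -783/925 ≈ -0.8465.

μ̂_MAP = -0.8465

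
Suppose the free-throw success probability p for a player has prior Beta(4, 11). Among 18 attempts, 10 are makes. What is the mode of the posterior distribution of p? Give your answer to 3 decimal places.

p̂_MAP = 0.419

Prior: Beta(4, 11).
Data: 10 successes in 18 trials. The binomial likelihood contributes p^10(1−p)^8, so the posterior is Beta(4+10, 11+8) = Beta(14, 19).
For Beta(a, b) with a, b > 1 the mode is (a−1)/(a+b−2) = 13/31 ≈ 0.419.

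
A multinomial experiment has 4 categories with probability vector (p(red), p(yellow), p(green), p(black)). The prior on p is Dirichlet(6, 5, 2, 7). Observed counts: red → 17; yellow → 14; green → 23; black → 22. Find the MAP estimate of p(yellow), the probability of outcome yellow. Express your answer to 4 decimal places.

The posterior is Dirichlet(αᵢ + nᵢ) = Dirichlet(23, 19, 25, 29).
For a Dirichlet(a₁,…,a_K) with all aᵢ > 1, the mode has j-th component (aⱼ − 1)/(Σaᵢ − K).
Here Σaᵢ = 96 and K = 4, so p(yellow) = (19 − 1)/(96 − 4) = 18/92 ≈ 0.1957.

MAP estimate of p(yellow) = 0.1957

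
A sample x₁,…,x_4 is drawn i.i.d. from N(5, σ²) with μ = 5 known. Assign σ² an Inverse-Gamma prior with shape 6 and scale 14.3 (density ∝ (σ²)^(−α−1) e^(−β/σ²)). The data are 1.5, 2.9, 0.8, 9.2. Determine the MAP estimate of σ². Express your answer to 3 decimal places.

Sum of squared deviations about the known mean: SS = (1.5−5)² + (2.9−5)² + (0.8−5)² + (9.2−5)² = 51.94.
The Normal likelihood contributes (σ²)^(−n/2) exp(−SS/(2σ²)), so the posterior is Inverse-Gamma(α + n/2, β + SS/2) = Inverse-Gamma(8, 40.27).
The mode of Inverse-Gamma(a, b) is b/(a+1) = 40.27/9 ≈ 4.474.

σ̂²_MAP = 4.474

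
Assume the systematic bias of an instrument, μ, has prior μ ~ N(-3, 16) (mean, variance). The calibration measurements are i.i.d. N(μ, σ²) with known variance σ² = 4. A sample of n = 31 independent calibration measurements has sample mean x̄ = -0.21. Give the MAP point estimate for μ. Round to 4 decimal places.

μ̂_MAP = -0.2323

n = 31, x̄ = -0.21.
For a Normal prior and Normal likelihood with known variance, the posterior is Normal; its mode equals its mean, the precision-weighted average.
Prior precision 1/σ₀² = 1/16 = 0.0625; data precision n/σ² = 31/4 = 7.75.
μ̂ = (0.0625·(-3) + 7.75·(-0.21)) / (0.0625 + 7.75) = (-1.815)/7.8125 = -0.23232 ≈ -0.2323.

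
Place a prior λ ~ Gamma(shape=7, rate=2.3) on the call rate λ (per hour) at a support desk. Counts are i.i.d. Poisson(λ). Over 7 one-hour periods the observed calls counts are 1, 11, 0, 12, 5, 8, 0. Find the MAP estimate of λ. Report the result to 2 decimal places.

λ̂_MAP = 4.62

Σxᵢ = 1+11+0+12+5+8+0 = 37, with n = 7.
Posterior ∝ λ^6e^(−2.3λ) · λ^37e^(−7λ) = λ^43e^(−9.3λ), i.e. Gamma(shape=44, rate=9.3).
The mode of a Gamma(a, b) with a ≥ 1 (shape–rate) is (a−1)/b = 43/9.3 ≈ 4.62.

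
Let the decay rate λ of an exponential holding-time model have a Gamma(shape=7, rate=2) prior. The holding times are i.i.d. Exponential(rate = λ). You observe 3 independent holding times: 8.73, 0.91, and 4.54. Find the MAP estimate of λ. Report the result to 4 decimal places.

λ̂_MAP = 0.5562

The Exponential(rate=λ) likelihood is ∝ λ^n e^(−λΣtᵢ). Here n = 3 and Σtᵢ = 8.73 + 0.91 + 4.54 = 14.18.
Posterior ∝ λ^6e^(−2λ) · λ^3e^(−14.18λ) = λ^9e^(−16.18λ), i.e. Gamma(10, 16.18).
Mode = (a−1)/b = 9/16.18 ≈ 0.5562.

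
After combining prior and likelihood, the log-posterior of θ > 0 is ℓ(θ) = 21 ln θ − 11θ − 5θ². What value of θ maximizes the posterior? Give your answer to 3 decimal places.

ℓ'(θ) = 21/θ − 11 − 10θ. Setting this to zero and multiplying by θ: 10θ² + 11θ − 21 = 0.
θ = (−11 + √(11² + 4·10·21)) / (2·10) = (−11 + √961) / 20 = (−11 + 31)/20 = 1.
ℓ''(θ) = −21/θ² − 10 < 0, confirming a maximum.

θ̂_MAP = 1.000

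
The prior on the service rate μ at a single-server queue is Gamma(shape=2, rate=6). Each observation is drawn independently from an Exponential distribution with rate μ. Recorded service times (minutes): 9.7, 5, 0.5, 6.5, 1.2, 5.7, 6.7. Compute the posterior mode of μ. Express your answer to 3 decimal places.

The Exponential(rate=μ) likelihood is ∝ μ^n e^(−μΣtᵢ). Here n = 7 and Σtᵢ = 9.7 + 5 + 0.5 + 6.5 + 1.2 + 5.7 + 6.7 = 35.3.
Posterior ∝ μe^(−6μ) · μ^7e^(−35.3μ) = μ^8e^(−41.3μ), i.e. Gamma(9, 41.3).
Mode = (a−1)/b = 8/41.3 ≈ 0.194.

μ̂_MAP = 0.194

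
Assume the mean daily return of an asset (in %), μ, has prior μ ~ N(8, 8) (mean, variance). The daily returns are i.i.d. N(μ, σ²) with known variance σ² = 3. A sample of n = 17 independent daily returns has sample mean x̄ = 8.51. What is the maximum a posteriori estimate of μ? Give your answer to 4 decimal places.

n = 17, x̄ = 8.51.
For a Normal prior and Normal likelihood with known variance, the posterior is Normal; its mode equals its mean, the precision-weighted average.
Prior precision 1/σ₀² = 1/8 = 0.125; data precision n/σ² = 17/3.
μ̂ = (0.125·8 + (17/3)·8.51) / (0.125 + 17/3) = (14767/300)/(139/24) = 29534/3475 ≈ 8.4990.

μ̂_MAP = 8.4990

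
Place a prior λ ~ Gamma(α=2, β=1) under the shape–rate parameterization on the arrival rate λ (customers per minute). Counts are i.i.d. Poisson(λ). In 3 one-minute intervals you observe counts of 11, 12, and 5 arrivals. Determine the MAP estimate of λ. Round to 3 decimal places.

Σxᵢ = 11+12+5 = 28, with n = 3.
Posterior ∝ λe^(−1λ) · λ^28e^(−3λ) = λ^29e^(−4λ), i.e. Gamma(shape=30, rate=4).
The mode of a Gamma(a, b) with a ≥ 1 (shape–rate) is (a−1)/b = 29/4 ≈ 7.250.

λ̂_MAP = 7.250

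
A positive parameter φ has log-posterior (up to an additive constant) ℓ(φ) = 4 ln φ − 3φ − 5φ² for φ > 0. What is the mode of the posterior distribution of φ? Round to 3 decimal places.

φ̂_MAP = 0.500

ℓ'(φ) = 4/φ − 3 − 10φ. Setting this to zero and multiplying by φ: 10φ² + 3φ − 4 = 0.
φ = (−3 + √(3² + 4·10·4)) / (2·10) = (−3 + √169) / 20 = (−3 + 13)/20 = 1/2.
ℓ''(φ) = −4/φ² − 10 < 0, confirming a maximum.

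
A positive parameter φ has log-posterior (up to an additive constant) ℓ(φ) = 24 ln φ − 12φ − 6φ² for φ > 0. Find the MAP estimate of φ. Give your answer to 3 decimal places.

φ̂_MAP = 1.000

ℓ'(φ) = 24/φ − 12 − 12φ. Setting this to zero and multiplying by φ: 12φ² + 12φ − 24 = 0.
φ = (−12 + √(12² + 4·12·24)) / (2·12) = (−12 + √1296) / 24 = (−12 + 36)/24 = 1.
ℓ''(φ) = −24/φ² − 12 < 0, confirming a maximum.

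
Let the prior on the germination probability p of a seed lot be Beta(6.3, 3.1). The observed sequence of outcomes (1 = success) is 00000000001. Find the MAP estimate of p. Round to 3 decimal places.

Prior: Beta(6.3, 3.1).
Data: 1 success in 11 trials (from the sequence). The binomial likelihood contributes p(1−p)^10, so the posterior is Beta(6.3+1, 3.1+10) = Beta(7.3, 13.1).
For Beta(a, b) with a, b > 1 the mode is (a−1)/(a+b−2) = 6.3/18.4 ≈ 0.342.

p̂_MAP = 0.342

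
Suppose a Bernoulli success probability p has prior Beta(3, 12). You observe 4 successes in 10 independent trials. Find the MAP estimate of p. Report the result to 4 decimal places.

Prior: Beta(3, 12).
Data: 4 successes in 10 trials. The binomial likelihood contributes p^4(1−p)^6, so the posterior is Beta(3+4, 12+6) = Beta(7, 18).
For Beta(a, b) with a, b > 1 the mode is (a−1)/(a+b−2) = 6/23 ≈ 0.2609.

p̂_MAP = 0.2609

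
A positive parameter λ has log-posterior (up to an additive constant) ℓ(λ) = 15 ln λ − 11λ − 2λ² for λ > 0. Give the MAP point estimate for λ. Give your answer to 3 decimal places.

ℓ'(λ) = 15/λ − 11 − 4λ. Setting this to zero and multiplying by λ: 4λ² + 11λ − 15 = 0.
λ = (−11 + √(11² + 4·4·15)) / (2·4) = (−11 + √361) / 8 = (−11 + 19)/8 = 1.
ℓ''(λ) = −15/λ² − 4 < 0, confirming a maximum.

λ̂_MAP = 1.000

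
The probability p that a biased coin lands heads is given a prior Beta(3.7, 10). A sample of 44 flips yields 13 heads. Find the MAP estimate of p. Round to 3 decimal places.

p̂_MAP = 0.282

Prior: Beta(3.7, 10).
Data: 13 successes in 44 trials. The binomial likelihood contributes p^13(1−p)^31, so the posterior is Beta(3.7+13, 10+31) = Beta(16.7, 41).
For Beta(a, b) with a, b > 1 the mode is (a−1)/(a+b−2) = 15.7/55.7 ≈ 0.282.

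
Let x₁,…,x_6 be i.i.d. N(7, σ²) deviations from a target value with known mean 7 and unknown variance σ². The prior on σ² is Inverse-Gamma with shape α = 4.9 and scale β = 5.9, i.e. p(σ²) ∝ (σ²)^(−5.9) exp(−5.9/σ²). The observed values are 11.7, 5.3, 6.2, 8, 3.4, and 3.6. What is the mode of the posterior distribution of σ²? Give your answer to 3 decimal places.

σ̂²_MAP = 3.536

Sum of squared deviations about the known mean: SS = (11.7−7)² + (5.3−7)² + (6.2−7)² + (8−7)² + (3.4−7)² + (3.6−7)² = 51.14.
The Normal likelihood contributes (σ²)^(−n/2) exp(−SS/(2σ²)), so the posterior is Inverse-Gamma(α + n/2, β + SS/2) = Inverse-Gamma(7.9, 31.47).
The mode of Inverse-Gamma(a, b) is b/(a+1) = 31.47/8.9 ≈ 3.536.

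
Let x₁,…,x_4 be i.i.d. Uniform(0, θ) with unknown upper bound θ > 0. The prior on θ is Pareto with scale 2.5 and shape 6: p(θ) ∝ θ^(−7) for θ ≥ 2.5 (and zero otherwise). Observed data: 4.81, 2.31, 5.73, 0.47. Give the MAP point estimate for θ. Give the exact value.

θ̂_MAP = 5.73

The Uniform(0, θ) likelihood is θ^(−n) for θ ≥ max(xᵢ), zero otherwise. Here max(xᵢ) = 5.73.
Posterior ∝ θ^(−7) · θ^(−4) = θ^(−11) on θ ≥ max(2.5, 5.73) = 5.73.
This density is strictly decreasing in θ, so the posterior mode lies at the lower boundary of the support.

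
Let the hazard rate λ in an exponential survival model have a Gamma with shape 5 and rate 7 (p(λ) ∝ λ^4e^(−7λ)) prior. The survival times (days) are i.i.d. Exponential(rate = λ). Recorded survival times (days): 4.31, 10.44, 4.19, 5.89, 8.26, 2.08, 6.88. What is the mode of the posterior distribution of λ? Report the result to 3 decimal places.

The Exponential(rate=λ) likelihood is ∝ λ^n e^(−λΣtᵢ). Here n = 7 and Σtᵢ = 4.31 + 10.44 + 4.19 + 5.89 + 8.26 + 2.08 + 6.88 = 42.05.
Posterior ∝ λ^4e^(−7λ) · λ^7e^(−42.05λ) = λ^11e^(−49.05λ), i.e. Gamma(12, 49.05).
Mode = (a−1)/b = 11/49.05 ≈ 0.224.

λ̂_MAP = 0.224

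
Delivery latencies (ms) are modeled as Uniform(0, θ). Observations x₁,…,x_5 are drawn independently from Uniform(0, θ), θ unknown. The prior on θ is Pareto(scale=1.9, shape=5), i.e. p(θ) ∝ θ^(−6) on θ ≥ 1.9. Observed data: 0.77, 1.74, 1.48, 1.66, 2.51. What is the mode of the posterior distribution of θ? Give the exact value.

The Uniform(0, θ) likelihood is θ^(−n) for θ ≥ max(xᵢ), zero otherwise. Here max(xᵢ) = 2.51.
Posterior ∝ θ^(−6) · θ^(−5) = θ^(−11) on θ ≥ max(1.9, 2.51) = 2.51.
This density is strictly decreasing in θ, so the posterior mode lies at the lower boundary of the support.

θ̂_MAP = 2.51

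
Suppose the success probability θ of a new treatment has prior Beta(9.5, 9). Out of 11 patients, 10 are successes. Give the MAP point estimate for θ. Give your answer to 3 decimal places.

θ̂_MAP = 0.673

Prior: Beta(9.5, 9).
Data: 10 successes in 11 trials. The binomial likelihood contributes θ^10(1−θ)^1, so the posterior is Beta(9.5+10, 9+1) = Beta(19.5, 10).
For Beta(a, b) with a, b > 1 the mode is (a−1)/(a+b−2) = 18.5/27.5 ≈ 0.673.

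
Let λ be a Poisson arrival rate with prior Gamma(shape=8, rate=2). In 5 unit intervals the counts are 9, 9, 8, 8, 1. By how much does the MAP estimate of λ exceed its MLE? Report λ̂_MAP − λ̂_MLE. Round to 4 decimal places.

Σxᵢ = 35. Posterior is Gamma(43, 7); MAP = (43−1)/7 = 42/7 ≈ 6.00000.
MLE = x̄ = 35/5 ≈ 7.00000.
Difference = 42/7 − 35/5 = -1 ≈ -1.0000.

MAP − MLE = -1.0000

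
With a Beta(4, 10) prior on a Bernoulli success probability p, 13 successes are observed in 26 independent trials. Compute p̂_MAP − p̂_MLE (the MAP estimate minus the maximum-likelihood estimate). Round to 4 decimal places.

MAP − MLE = -0.0789

Posterior is Beta(17, 23); MAP = (17−1)/(40−2) = 16/38 ≈ 0.42105.
MLE ignores the prior: p̂_MLE = k/n = 13/26 ≈ 0.50000.
Difference = 16/38 − 13/26 = -3/38 ≈ -0.0789.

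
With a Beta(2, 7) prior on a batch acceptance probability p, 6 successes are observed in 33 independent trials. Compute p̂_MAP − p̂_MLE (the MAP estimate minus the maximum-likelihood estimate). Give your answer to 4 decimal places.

Posterior is Beta(8, 34); MAP = (8−1)/(42−2) = 7/40 ≈ 0.17500.
MLE ignores the prior: p̂_MLE = k/n = 6/33 ≈ 0.18182.
Difference = 7/40 − 6/33 = -3/440 ≈ -0.0068.

MAP − MLE = -0.0068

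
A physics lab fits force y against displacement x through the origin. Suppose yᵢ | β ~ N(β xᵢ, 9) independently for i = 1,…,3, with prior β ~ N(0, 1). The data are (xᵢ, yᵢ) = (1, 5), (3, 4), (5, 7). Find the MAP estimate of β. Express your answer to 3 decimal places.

log p(β | y) = −Σ(yᵢ − βxᵢ)²/(2·9) − β²/(2·1) + const.
Setting the derivative to zero: Σxᵢ(yᵢ − βxᵢ)/9 − β/1 = 0, so β = Σxᵢyᵢ / (Σxᵢ² + σ²/τ²).
Σxᵢyᵢ = 1·5 + 3·4 + 5·7 = 52; Σxᵢ² = 35; σ²/τ² = 9.
β̂_MAP = 52 / (35 + 9) = 52/44 ≈ 1.182.

β̂_MAP = 1.182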